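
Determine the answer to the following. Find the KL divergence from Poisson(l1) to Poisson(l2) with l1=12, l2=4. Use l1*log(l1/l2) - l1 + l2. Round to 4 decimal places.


KL divergence for Poisson:
KL = l1*log(l1/l2) - l1 + l2.
l1 = 12, l2 = 4.
log(12/4) = 1.098612.
l1*log(l1/l2) = 12 * 1.098612 = 13.183347.
KL = 13.183347 - 12 + 4 = 5.1833

5.1833


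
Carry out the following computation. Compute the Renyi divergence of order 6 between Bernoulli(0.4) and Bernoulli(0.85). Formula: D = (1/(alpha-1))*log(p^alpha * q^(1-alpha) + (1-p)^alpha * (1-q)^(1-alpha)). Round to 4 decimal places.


Renyi divergence of order alpha between Bernoulli distributions:
D = (1/(alpha-1))*log(p^alpha * q^(1-alpha) + (1-p)^alpha * (1-q)^(1-alpha)).
alpha = 6, p = 0.4, q = 0.85.
p^alpha * q^(1-alpha) = 0.4^6 * 0.85^-5 = 0.009231.
(1-p)^alpha * (1-q)^(1-alpha) = 0.6^6 * 0.15^-5 = 614.4.
sum = 0.009231 + 614.4 = 614.409231.
D = (1/5)*log(614.409231) = 1.2841

1.2841


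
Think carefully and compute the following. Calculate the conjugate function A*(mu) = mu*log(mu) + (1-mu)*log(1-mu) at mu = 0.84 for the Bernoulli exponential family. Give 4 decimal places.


Legendre transform for Bernoulli:
A*(mu) = mu*log(mu) + (1-mu)*log(1-mu).
mu = 0.84, 1-mu = 0.16.
mu*log(mu) = 0.84*log(0.84) = -0.146457.
(1-mu)*log(1-mu) = 0.16*log(0.16) = -0.293213.
A* = -0.146457 + -0.293213 = -0.4397

-0.4397


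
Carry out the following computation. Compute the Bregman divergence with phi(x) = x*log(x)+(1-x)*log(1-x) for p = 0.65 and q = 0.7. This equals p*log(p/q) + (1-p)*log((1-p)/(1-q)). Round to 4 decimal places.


Bregman divergence with negative entropy generator:
D = p*log(p/q) + (1-p)*log((1-p)/(1-q)).
p = 0.65, q = 0.7.
p*log(p/q) = 0.65*log(0.65/0.7) = -0.04817.
(1-p)*log((1-p)/(1-q)) = 0.35*log(0.35/0.3) = 0.053953.
D = -0.04817 + 0.053953 = 0.0058

0.0058


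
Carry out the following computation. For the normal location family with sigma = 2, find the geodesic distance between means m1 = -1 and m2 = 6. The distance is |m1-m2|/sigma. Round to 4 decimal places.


On the fixed-variance normal subfamily, geodesic distance = |m1-m2|/sigma.
|-1 - 6| = 7.
sigma = 2.
d = 7/2 = 3.5000

3.5000


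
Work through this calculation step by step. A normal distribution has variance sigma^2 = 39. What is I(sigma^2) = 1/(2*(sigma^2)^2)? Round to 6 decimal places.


Fisher information for variance: I(sigma^2) = 1/(2*sigma^4).
sigma^2 = 39, so sigma^4 = 1521.
I = 1/(2*1521) = 1/3042 = 0.000329

0.000329


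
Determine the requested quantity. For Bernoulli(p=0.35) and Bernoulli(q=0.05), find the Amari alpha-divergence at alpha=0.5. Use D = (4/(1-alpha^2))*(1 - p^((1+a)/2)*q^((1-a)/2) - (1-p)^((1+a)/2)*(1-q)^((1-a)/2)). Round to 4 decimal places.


Amari alpha-divergence:
D = (4/(1-alpha^2))*(1 - p^((1+a)/2)*q^((1-a)/2) - (1-p)^((1+a)/2)*(1-q)^((1-a)/2)).
alpha = 0.5, p = 0.35, q = 0.05.
e1 = (1+alpha)/2 = 0.75, e2 = (1-alpha)/2 = 0.25.
t1 = p^e1 * q^e2 = 0.35^0.75 * 0.05^0.25 = 0.215176.
t2 = (1-p)^e1 * (1-q)^e2 = 0.65^0.75 * 0.95^0.25 = 0.714687.
4/(1-alpha^2) = 5.333333.
D = 5.333333*(1 - 0.215176 - 0.714687) = 0.3741

0.3741


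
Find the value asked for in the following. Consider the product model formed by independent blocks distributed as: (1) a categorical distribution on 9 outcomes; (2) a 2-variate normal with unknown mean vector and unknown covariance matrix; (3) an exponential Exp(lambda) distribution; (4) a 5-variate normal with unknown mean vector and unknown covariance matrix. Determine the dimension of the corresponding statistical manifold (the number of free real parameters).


The dimension of a statistical manifold equals the number of free
(independent) real parameters of the model. For a product of independent
blocks the parameter counts add.
- categorical on 9 outcomes (probabilities sum to 1): 9-1 = 8.
- 2-variate normal: 2 (mean) + 2*3/2 = 3 (symmetric covariance) = 5.
- exponential (lambda): 1.
- 5-variate normal: 5 (mean) + 5*6/2 = 15 (symmetric covariance) = 20.
Total = 8 + 5 + 1 + 20 = 34.
Dimension = 34

34


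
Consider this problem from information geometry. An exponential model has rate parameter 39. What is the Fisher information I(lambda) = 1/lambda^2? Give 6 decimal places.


Fisher information for exponential: I(lambda) = 1/lambda^2.
lambda = 39, lambda^2 = 1521.
I = 1/1521 = 0.000657

0.000657


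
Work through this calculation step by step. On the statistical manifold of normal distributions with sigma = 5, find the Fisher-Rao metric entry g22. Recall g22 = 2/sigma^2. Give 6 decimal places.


For the 2-parameter normal family, the Fisher metric has:
  g11 = 1/sigma^2, g22 = 2/sigma^2.
sigma = 5, sigma^2 = 25.
g22 = 0.080000

0.080000


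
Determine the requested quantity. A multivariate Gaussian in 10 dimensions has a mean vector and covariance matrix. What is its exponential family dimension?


Exponential family dimension calculation:
For 10-dim MVN: mean has 10 params, covariance has 10*11/2 = 55 unique entries.
Total dim = 10 + 55 = 65.

65


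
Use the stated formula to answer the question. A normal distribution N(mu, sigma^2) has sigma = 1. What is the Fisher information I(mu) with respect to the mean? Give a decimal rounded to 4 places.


The Fisher information for the mean of a normal distribution is I(mu) = 1/sigma^2.
sigma = 1, so sigma^2 = 1.
I(mu) = 1/1 = 1.0000

1.0000


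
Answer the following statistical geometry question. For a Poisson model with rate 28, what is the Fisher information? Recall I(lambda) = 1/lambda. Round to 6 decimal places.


Fisher information for Poisson: I(lambda) = 1/lambda.
lambda = 28.
I(lambda) = 1/28 = 0.035714

0.035714


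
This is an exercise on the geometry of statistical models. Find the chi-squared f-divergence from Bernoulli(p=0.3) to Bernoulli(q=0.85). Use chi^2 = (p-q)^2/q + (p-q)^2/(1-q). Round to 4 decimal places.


Chi-squared divergence between Bernoulli distributions:
chi^2 = (p-q)^2/q + (p-q)^2/(1-q).
p = 0.3, q = 0.85, p-q = -0.55.
(p-q)^2 = 0.3025.
term1 = 0.3025/0.85 = 0.355882.
term2 = 0.3025/0.15 = 2.016667.
chi^2 = 0.355882 + 2.016667 = 2.3725

2.3725


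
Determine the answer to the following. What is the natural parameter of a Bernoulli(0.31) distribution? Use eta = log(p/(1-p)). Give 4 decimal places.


Natural parameter for Bernoulli: eta = log(p/(1-p)).
p = 0.31, 1-p = 0.69.
p/(1-p) = 0.449275.
eta = log(0.449275) = -0.8001

-0.8001


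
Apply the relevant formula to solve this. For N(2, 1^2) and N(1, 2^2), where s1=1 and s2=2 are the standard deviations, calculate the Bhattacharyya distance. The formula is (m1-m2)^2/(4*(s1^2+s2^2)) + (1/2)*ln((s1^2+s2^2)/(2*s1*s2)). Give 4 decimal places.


Bhattacharyya distance between two Gaussians:
DB = (m1-m2)^2/(4*(s1^2+s2^2)) + (1/2)*ln((s1^2+s2^2)/(2*s1*s2)).
(m1-m2)^2 = (1)^2 = 1.
s1^2+s2^2 = 1 + 4 = 5.
term1 = 1/20 = 0.05.
term2 = 0.5*ln(5/4.0) = 0.111572.
DB = 0.05 + 0.111572 = 0.1616

0.1616


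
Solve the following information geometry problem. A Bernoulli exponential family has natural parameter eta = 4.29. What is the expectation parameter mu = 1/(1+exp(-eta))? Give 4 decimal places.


Dual coordinate (expectation parameter) for Bernoulli:
mu = 1/(1+exp(-eta)).
eta = 4.29.
exp(-eta) = exp(-4.29) = 0.013705.
mu = 1/(1+0.013705) = 0.9865

0.9865


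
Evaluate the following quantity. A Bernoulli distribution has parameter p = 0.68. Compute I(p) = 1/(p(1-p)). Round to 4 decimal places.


For Bernoulli(p), Fisher information is I(p) = 1/(p*(1-p)).
p = 0.68, 1-p = 0.32.
p*(1-p) = 0.2176.
I(p) = 1/0.2176 = 4.5956

4.5956


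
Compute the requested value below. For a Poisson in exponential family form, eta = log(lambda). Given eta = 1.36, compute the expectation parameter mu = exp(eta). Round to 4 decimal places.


Expectation parameter for Poisson exponential family:
mu = exp(eta).
eta = 1.36.
mu = exp(1.36) = 3.8962

3.8962


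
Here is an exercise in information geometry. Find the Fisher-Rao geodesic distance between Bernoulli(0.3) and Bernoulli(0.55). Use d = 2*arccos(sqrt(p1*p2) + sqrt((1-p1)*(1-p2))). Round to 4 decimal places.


Geodesic distance on Bernoulli manifold:
d(p1,p2) = 2*arccos(sqrt(p1*p2) + sqrt((1-p1)*(1-p2))).
sqrt(p1*p2) = sqrt(0.3*0.55) = 0.406202.
sqrt((1-p1)*(1-p2)) = sqrt(0.7*0.45) = 0.561249.
arg = 0.406202 + 0.561249 = 0.967451.
d = 2*arccos(0.967451) = 0.5117

0.5117


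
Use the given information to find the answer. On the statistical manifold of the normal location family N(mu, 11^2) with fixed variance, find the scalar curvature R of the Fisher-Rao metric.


This family has a single free parameter, so its statistical manifold
is 1-dimensional. The Riemann curvature tensor of any 1-dimensional
Riemannian manifold vanishes identically, so R = 0.

0


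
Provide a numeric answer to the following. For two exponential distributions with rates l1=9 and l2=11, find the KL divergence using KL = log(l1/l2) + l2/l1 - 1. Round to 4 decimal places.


KL divergence for exponential family:
KL = log(l1/l2) + l2/l1 - 1.
log(9/11) = -0.200671.
11/9 = 1.222222.
KL = -0.200671 + 1.222222 - 1 = 0.0216

0.0216


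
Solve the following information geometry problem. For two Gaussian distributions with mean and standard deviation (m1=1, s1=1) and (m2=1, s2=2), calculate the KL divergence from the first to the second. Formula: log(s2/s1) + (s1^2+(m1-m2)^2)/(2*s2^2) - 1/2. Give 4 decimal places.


KL divergence between normal distributions:
KL = log(s2/s1) + (s1^2 + (m1-m2)^2)/(2*s2^2) - 1/2.
log(2/1) = 0.693147.
(1^2 + (1-1)^2)/(2*2^2) = (1 + 0)/8 = 0.125.
KL = 0.693147 + 0.125 - 0.5 = 0.3181

0.3181


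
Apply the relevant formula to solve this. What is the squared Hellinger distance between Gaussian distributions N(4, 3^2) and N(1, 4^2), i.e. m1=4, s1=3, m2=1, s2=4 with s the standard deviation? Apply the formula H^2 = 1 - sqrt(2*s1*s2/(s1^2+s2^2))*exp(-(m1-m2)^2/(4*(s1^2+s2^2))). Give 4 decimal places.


Squared Hellinger distance for Gaussians:
H^2 = 1 - sqrt(2*s1*s2/(s1^2+s2^2)) * exp(-(m1-m2)^2/(4*(s1^2+s2^2))).
s1^2 = 9, s2^2 = 16, s1^2+s2^2 = 25.
sqrt(2*3*4/(25)) = 0.979796.
(m1-m2)^2 = (3)^2 = 9.
exp(-9/(4*25)) = exp(-0.09) = 0.913931.
H^2 = 1 - 0.979796*0.913931 = 0.1045

0.1045


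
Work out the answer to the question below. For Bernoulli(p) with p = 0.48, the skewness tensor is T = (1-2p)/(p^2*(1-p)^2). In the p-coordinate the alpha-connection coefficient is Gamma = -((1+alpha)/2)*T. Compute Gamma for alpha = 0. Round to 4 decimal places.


Skewness (Amari-Chentsov) tensor: T = (1-2p)/(p^2*(1-p)^2).
p = 0.48, 1-2p = 0.04, p^2 = 0.2304, (1-p)^2 = 0.2704.
T = 0.04/(0.2304 * 0.2704) = 0.642053.
In the p-coordinate, Gamma^(alpha) = Gamma^(0) - (alpha/2)*T with Gamma^(0) = (1/2)*g'(p) = -T/2,
so Gamma^(alpha) = -((1+alpha)/2)*T.
alpha = 0, -(1+alpha)/2 = -0.5.
Gamma = -0.5 * 0.642053 = -0.3210

-0.3210


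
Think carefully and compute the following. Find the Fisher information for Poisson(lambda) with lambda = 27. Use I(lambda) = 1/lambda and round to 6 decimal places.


Fisher information for Poisson: I(lambda) = 1/lambda.
lambda = 27.
I(lambda) = 1/27 = 0.037037

0.037037


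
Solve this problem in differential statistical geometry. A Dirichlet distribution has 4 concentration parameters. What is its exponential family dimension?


Exponential family dimension calculation:
Dirichlet with 4 components has 4 natural parameters.

4


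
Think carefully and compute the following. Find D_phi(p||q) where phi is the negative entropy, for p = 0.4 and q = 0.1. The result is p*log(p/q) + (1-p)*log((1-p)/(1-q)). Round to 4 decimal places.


Bregman divergence with negative entropy generator:
D = p*log(p/q) + (1-p)*log((1-p)/(1-q)).
p = 0.4, q = 0.1.
p*log(p/q) = 0.4*log(0.4/0.1) = 0.554518.
(1-p)*log((1-p)/(1-q)) = 0.6*log(0.6/0.9) = -0.243279.
D = 0.554518 + -0.243279 = 0.3112

0.3112


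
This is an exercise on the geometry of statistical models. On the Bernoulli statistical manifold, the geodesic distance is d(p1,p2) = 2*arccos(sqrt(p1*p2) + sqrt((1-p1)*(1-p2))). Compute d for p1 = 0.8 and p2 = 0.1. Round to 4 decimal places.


Geodesic distance on Bernoulli manifold:
d(p1,p2) = 2*arccos(sqrt(p1*p2) + sqrt((1-p1)*(1-p2))).
sqrt(p1*p2) = sqrt(0.8*0.1) = 0.282843.
sqrt((1-p1)*(1-p2)) = sqrt(0.2*0.9) = 0.424264.
arg = 0.282843 + 0.424264 = 0.707107.
d = 2*arccos(0.707107) = 1.5708

1.5708


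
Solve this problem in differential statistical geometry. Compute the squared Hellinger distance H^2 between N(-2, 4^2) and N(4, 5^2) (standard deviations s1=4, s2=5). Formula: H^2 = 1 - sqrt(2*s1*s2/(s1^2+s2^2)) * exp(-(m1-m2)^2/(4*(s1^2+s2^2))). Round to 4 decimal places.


Squared Hellinger distance for Gaussians:
H^2 = 1 - sqrt(2*s1*s2/(s1^2+s2^2)) * exp(-(m1-m2)^2/(4*(s1^2+s2^2))).
s1^2 = 16, s2^2 = 25, s1^2+s2^2 = 41.
sqrt(2*4*5/(41)) = 0.98773.
(m1-m2)^2 = (-6)^2 = 36.
exp(-36/(4*41)) = exp(-0.219512) = 0.80291.
H^2 = 1 - 0.98773*0.80291 = 0.2069

0.2069


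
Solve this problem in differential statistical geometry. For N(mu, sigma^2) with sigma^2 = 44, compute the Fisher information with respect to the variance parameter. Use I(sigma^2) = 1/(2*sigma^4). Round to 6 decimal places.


Fisher information for variance: I(sigma^2) = 1/(2*sigma^4).
sigma^2 = 44, so sigma^4 = 1936.
I = 1/(2*1936) = 1/3872 = 0.000258

0.000258


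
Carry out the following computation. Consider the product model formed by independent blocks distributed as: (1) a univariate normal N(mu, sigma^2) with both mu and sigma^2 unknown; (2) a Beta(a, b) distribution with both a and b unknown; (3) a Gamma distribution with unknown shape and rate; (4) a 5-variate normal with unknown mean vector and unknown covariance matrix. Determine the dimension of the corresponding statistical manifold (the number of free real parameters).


The dimension of a statistical manifold equals the number of free
(independent) real parameters of the model. For a product of independent
blocks the parameter counts add.
- normal (mu, sigma^2): 2.
- Beta (a, b): 2.
- Gamma (shape, rate): 2.
- 5-variate normal: 5 (mean) + 5*6/2 = 15 (symmetric covariance) = 20.
Total = 2 + 2 + 2 + 20 = 26.
Dimension = 26

26


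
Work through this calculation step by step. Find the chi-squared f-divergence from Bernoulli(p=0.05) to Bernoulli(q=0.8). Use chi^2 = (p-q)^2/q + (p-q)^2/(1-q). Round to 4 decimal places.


Chi-squared divergence between Bernoulli distributions:
chi^2 = (p-q)^2/q + (p-q)^2/(1-q).
p = 0.05, q = 0.8, p-q = -0.75.
(p-q)^2 = 0.5625.
term1 = 0.5625/0.8 = 0.703125.
term2 = 0.5625/0.2 = 2.8125.
chi^2 = 0.703125 + 2.8125 = 3.5156

3.5156


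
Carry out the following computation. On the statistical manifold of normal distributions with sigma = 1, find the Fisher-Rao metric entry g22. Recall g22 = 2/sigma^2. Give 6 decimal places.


For the 2-parameter normal family, the Fisher metric has:
  g11 = 1/sigma^2, g22 = 2/sigma^2.
sigma = 1, sigma^2 = 1.
g22 = 2.000000

2.000000


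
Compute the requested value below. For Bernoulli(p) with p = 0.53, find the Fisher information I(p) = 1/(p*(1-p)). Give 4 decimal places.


For Bernoulli(p), Fisher information is I(p) = 1/(p*(1-p)).
p = 0.53, 1-p = 0.47.
p*(1-p) = 0.2491.
I(p) = 1/0.2491 = 4.0145

4.0145


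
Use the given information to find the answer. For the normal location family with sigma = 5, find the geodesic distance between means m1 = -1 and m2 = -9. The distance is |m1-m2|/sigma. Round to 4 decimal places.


On the fixed-variance normal subfamily, geodesic distance = |m1-m2|/sigma.
|-1 - -9| = 8.
sigma = 5.
d = 8/5 = 1.6000

1.6000


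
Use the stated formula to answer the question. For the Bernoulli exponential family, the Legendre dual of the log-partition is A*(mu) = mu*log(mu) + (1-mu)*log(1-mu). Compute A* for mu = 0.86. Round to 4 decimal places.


Legendre transform for Bernoulli:
A*(mu) = mu*log(mu) + (1-mu)*log(1-mu).
mu = 0.86, 1-mu = 0.14.
mu*log(mu) = 0.86*log(0.86) = -0.129708.
(1-mu)*log(1-mu) = 0.14*log(0.14) = -0.275256.
A* = -0.129708 + -0.275256 = -0.4050

-0.4050


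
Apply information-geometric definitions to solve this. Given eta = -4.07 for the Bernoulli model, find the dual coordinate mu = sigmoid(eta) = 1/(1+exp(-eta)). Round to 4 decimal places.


Dual coordinate (expectation parameter) for Bernoulli:
mu = 1/(1+exp(-eta)).
eta = -4.07.
exp(-eta) = exp(4.07) = 58.556963.
mu = 1/(1+58.556963) = 0.0168

0.0168


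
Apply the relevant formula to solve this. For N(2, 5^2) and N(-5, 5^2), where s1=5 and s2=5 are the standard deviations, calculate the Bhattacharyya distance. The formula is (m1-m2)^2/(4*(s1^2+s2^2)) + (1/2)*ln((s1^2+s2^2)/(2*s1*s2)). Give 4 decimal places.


Bhattacharyya distance between two Gaussians:
DB = (m1-m2)^2/(4*(s1^2+s2^2)) + (1/2)*ln((s1^2+s2^2)/(2*s1*s2)).
(m1-m2)^2 = (7)^2 = 49.
s1^2+s2^2 = 25 + 25 = 50.
term1 = 49/200 = 0.245.
term2 = 0.5*ln(50/50.0) = 0.0.
DB = 0.245 + 0.0 = 0.2450

0.2450


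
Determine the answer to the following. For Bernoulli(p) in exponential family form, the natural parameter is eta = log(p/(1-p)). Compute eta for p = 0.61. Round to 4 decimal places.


Natural parameter for Bernoulli: eta = log(p/(1-p)).
p = 0.61, 1-p = 0.39.
p/(1-p) = 1.564103.
eta = log(1.564103) = 0.4473

0.4473


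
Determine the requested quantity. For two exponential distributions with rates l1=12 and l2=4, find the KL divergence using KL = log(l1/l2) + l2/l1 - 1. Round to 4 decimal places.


KL divergence for exponential family:
KL = log(l1/l2) + l2/l1 - 1.
log(12/4) = 1.098612.
4/12 = 0.333333.
KL = 1.098612 + 0.333333 - 1 = 0.4319

0.4319


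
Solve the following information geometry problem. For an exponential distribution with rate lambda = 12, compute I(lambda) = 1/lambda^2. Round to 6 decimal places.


Fisher information for exponential: I(lambda) = 1/lambda^2.
lambda = 12, lambda^2 = 144.
I = 1/144 = 0.006944

0.006944


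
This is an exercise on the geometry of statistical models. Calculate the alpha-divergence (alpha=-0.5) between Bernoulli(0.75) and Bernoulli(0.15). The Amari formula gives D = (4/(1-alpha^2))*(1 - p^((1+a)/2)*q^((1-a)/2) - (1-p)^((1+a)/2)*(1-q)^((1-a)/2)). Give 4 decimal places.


Amari alpha-divergence:
D = (4/(1-alpha^2))*(1 - p^((1+a)/2)*q^((1-a)/2) - (1-p)^((1+a)/2)*(1-q)^((1-a)/2)).
alpha = -0.5, p = 0.75, q = 0.15.
e1 = (1+alpha)/2 = 0.25, e2 = (1-alpha)/2 = 0.75.
t1 = p^e1 * q^e2 = 0.75^0.25 * 0.15^0.75 = 0.224302.
t2 = (1-p)^e1 * (1-q)^e2 = 0.25^0.25 * 0.85^0.75 = 0.625964.
4/(1-alpha^2) = 5.333333.
D = 5.333333*(1 - 0.224302 - 0.625964) = 0.7986

0.7986


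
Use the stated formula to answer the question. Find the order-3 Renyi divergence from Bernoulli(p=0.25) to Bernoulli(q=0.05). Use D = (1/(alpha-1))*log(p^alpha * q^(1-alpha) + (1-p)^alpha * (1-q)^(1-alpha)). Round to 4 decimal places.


Renyi divergence of order alpha between Bernoulli distributions:
D = (1/(alpha-1))*log(p^alpha * q^(1-alpha) + (1-p)^alpha * (1-q)^(1-alpha)).
alpha = 3, p = 0.25, q = 0.05.
p^alpha * q^(1-alpha) = 0.25^3 * 0.05^-2 = 6.25.
(1-p)^alpha * (1-q)^(1-alpha) = 0.75^3 * 0.95^-2 = 0.467452.
sum = 6.25 + 0.467452 = 6.717452.
D = (1/2)*log(6.717452) = 0.9524

0.9524


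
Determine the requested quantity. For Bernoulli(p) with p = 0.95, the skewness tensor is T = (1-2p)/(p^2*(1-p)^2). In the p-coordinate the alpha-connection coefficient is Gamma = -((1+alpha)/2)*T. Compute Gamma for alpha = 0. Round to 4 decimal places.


Skewness (Amari-Chentsov) tensor: T = (1-2p)/(p^2*(1-p)^2).
p = 0.95, 1-2p = -0.9, p^2 = 0.9025, (1-p)^2 = 0.0025.
T = -0.9/(0.9025 * 0.0025) = -398.891967.
In the p-coordinate, Gamma^(alpha) = Gamma^(0) - (alpha/2)*T with Gamma^(0) = (1/2)*g'(p) = -T/2,
so Gamma^(alpha) = -((1+alpha)/2)*T.
alpha = 0, -(1+alpha)/2 = -0.5.
Gamma = -0.5 * -398.891967 = 199.4460

199.4460


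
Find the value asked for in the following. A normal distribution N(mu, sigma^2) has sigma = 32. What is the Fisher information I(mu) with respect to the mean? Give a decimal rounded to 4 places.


The Fisher information for the mean of a normal distribution is I(mu) = 1/sigma^2.
sigma = 32, so sigma^2 = 1024.
I(mu) = 1/1024 = 0.0010

0.0010


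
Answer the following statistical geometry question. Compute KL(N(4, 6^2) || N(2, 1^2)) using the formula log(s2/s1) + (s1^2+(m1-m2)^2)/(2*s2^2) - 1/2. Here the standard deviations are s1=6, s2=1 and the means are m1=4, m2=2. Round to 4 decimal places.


KL divergence between normal distributions:
KL = log(s2/s1) + (s1^2 + (m1-m2)^2)/(2*s2^2) - 1/2.
log(1/6) = -1.791759.
(6^2 + (4-2)^2)/(2*1^2) = (36 + 4)/2 = 20.0.
KL = -1.791759 + 20.0 - 0.5 = 17.7082

17.7082


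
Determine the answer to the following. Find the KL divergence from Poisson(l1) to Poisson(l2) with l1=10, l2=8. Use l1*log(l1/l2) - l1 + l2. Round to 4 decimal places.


KL divergence for Poisson:
KL = l1*log(l1/l2) - l1 + l2.
l1 = 10, l2 = 8.
log(10/8) = 0.223144.
l1*log(l1/l2) = 10 * 0.223144 = 2.231436.
KL = 2.231436 - 10 + 8 = 0.2314

0.2314


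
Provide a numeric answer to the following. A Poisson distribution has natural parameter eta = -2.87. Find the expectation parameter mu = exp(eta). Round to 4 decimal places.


Expectation parameter for Poisson exponential family:
mu = exp(eta).
eta = -2.87.
mu = exp(-2.87) = 0.0567

0.0567


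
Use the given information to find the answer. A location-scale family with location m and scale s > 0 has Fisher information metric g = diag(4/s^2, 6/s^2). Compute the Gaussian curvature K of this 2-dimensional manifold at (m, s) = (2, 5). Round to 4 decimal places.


The metric has the form g = (A dm^2 + B ds^2)/s^2 with A = 4, B = 6.
Substitute u = sqrt(A/B)*m: g = B*(du^2 + ds^2)/s^2, i.e. B times the
Poincare upper half-plane metric, which has constant Gaussian curvature -1.
Scaling a 2D metric by a constant c divides the Gaussian curvature by c,
so K = -1/B = -1/(6) = -0.1667 everywhere (the point (m, s) = (2, 5) is irrelevant:
the curvature is constant).
The requested Gaussian curvature is K = -0.1667.

-0.1667


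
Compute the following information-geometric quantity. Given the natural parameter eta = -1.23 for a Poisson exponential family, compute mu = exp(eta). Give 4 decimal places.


Expectation parameter for Poisson exponential family:
mu = exp(eta).
eta = -1.23.
mu = exp(-1.23) = 0.2923

0.2923


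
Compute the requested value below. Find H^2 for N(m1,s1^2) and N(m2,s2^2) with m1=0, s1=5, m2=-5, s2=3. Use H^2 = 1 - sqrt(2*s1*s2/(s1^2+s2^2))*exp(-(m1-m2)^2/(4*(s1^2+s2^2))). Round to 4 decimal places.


Squared Hellinger distance for Gaussians:
H^2 = 1 - sqrt(2*s1*s2/(s1^2+s2^2)) * exp(-(m1-m2)^2/(4*(s1^2+s2^2))).
s1^2 = 25, s2^2 = 9, s1^2+s2^2 = 34.
sqrt(2*5*3/(34)) = 0.939336.
(m1-m2)^2 = (5)^2 = 25.
exp(-25/(4*34)) = exp(-0.183824) = 0.832083.
H^2 = 1 - 0.939336*0.832083 = 0.2184

0.2184


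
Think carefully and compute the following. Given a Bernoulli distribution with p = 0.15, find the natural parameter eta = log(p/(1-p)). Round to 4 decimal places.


Natural parameter for Bernoulli: eta = log(p/(1-p)).
p = 0.15, 1-p = 0.85.
p/(1-p) = 0.176471.
eta = log(0.176471) = -1.7346

-1.7346


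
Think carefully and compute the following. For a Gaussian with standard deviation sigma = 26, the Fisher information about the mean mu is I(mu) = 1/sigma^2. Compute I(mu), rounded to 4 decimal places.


The Fisher information for the mean of a normal distribution is I(mu) = 1/sigma^2.
sigma = 26, so sigma^2 = 676.
I(mu) = 1/676 = 0.0015

0.0015


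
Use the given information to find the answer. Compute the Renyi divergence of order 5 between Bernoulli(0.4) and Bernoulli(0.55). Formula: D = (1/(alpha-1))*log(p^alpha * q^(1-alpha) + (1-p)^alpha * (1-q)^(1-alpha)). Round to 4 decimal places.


Renyi divergence of order alpha between Bernoulli distributions:
D = (1/(alpha-1))*log(p^alpha * q^(1-alpha) + (1-p)^alpha * (1-q)^(1-alpha)).
alpha = 5, p = 0.4, q = 0.55.
p^alpha * q^(1-alpha) = 0.4^5 * 0.55^-4 = 0.111905.
(1-p)^alpha * (1-q)^(1-alpha) = 0.6^5 * 0.45^-4 = 1.896296.
sum = 0.111905 + 1.896296 = 2.008201.
D = (1/4)*log(2.008201) = 0.1743

0.1743


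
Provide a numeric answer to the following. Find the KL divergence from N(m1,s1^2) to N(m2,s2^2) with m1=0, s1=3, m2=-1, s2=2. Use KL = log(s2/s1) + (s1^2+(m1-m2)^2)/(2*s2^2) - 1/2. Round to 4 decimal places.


KL divergence between normal distributions:
KL = log(s2/s1) + (s1^2 + (m1-m2)^2)/(2*s2^2) - 1/2.
log(2/3) = -0.405465.
(3^2 + (0--1)^2)/(2*2^2) = (9 + 1)/8 = 1.25.
KL = -0.405465 + 1.25 - 0.5 = 0.3445

0.3445


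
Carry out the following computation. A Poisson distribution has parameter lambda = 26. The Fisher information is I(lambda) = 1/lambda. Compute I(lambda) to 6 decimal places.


Fisher information for Poisson: I(lambda) = 1/lambda.
lambda = 26.
I(lambda) = 1/26 = 0.038462

0.038462


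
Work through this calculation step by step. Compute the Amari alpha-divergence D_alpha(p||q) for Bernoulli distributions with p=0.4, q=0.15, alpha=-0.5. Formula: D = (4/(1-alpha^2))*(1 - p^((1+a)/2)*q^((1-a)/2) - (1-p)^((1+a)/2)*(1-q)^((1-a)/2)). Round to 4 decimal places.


Amari alpha-divergence:
D = (4/(1-alpha^2))*(1 - p^((1+a)/2)*q^((1-a)/2) - (1-p)^((1+a)/2)*(1-q)^((1-a)/2)).
alpha = -0.5, p = 0.4, q = 0.15.
e1 = (1+alpha)/2 = 0.25, e2 = (1-alpha)/2 = 0.75.
t1 = p^e1 * q^e2 = 0.4^0.25 * 0.15^0.75 = 0.191683.
t2 = (1-p)^e1 * (1-q)^e2 = 0.6^0.25 * 0.85^0.75 = 0.779116.
4/(1-alpha^2) = 5.333333.
D = 5.333333*(1 - 0.191683 - 0.779116) = 0.1557

0.1557


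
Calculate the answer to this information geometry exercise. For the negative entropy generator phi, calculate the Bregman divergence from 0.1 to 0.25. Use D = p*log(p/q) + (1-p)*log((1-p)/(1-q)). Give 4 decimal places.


Bregman divergence with negative entropy generator:
D = p*log(p/q) + (1-p)*log((1-p)/(1-q)).
p = 0.1, q = 0.25.
p*log(p/q) = 0.1*log(0.1/0.25) = -0.091629.
(1-p)*log((1-p)/(1-q)) = 0.9*log(0.9/0.75) = 0.164089.
D = -0.091629 + 0.164089 = 0.0725

0.0725


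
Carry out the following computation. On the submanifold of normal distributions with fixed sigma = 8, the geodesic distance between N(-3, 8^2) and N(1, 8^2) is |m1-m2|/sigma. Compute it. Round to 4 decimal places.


On the fixed-variance normal subfamily, geodesic distance = |m1-m2|/sigma.
|-3 - 1| = 4.
sigma = 8.
d = 4/8 = 0.5000

0.5000


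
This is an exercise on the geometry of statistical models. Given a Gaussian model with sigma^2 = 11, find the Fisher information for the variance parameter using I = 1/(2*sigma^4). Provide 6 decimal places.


Fisher information for variance: I(sigma^2) = 1/(2*sigma^4).
sigma^2 = 11, so sigma^4 = 121.
I = 1/(2*121) = 1/242 = 0.004132

0.004132


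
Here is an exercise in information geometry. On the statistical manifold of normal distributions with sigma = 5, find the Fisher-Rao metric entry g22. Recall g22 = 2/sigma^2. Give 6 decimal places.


For the 2-parameter normal family, the Fisher metric has:
  g11 = 1/sigma^2, g22 = 2/sigma^2.
sigma = 5, sigma^2 = 25.
g22 = 0.080000

0.080000


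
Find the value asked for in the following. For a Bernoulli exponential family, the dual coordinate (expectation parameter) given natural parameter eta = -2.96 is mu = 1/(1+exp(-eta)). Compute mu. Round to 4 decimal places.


Dual coordinate (expectation parameter) for Bernoulli:
mu = 1/(1+exp(-eta)).
eta = -2.96.
exp(-eta) = exp(2.96) = 19.297972.
mu = 1/(1+19.297972) = 0.0493

0.0493


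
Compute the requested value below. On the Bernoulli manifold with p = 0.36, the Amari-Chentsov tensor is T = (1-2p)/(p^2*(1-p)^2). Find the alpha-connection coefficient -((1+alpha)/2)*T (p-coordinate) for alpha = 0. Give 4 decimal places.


Skewness (Amari-Chentsov) tensor: T = (1-2p)/(p^2*(1-p)^2).
p = 0.36, 1-2p = 0.28, p^2 = 0.1296, (1-p)^2 = 0.4096.
T = 0.28/(0.1296 * 0.4096) = 5.274643.
In the p-coordinate, Gamma^(alpha) = Gamma^(0) - (alpha/2)*T with Gamma^(0) = (1/2)*g'(p) = -T/2,
so Gamma^(alpha) = -((1+alpha)/2)*T.
alpha = 0, -(1+alpha)/2 = -0.5.
Gamma = -0.5 * 5.274643 = -2.6373

-2.6373


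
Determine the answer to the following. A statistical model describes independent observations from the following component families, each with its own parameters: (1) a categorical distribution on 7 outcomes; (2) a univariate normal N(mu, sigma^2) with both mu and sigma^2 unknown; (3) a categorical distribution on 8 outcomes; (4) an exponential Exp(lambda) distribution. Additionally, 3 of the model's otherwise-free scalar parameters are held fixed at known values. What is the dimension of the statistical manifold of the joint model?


The dimension of a statistical manifold equals the number of free
(independent) real parameters of the model. For a product of independent
blocks the parameter counts add.
- categorical on 7 outcomes (probabilities sum to 1): 7-1 = 6.
- normal (mu, sigma^2): 2.
- categorical on 8 outcomes (probabilities sum to 1): 8-1 = 7.
- exponential (lambda): 1.
Total = 6 + 2 + 7 + 1 = 16.
3 parameter(s) fixed at known values: 16 - 3 = 13.
Dimension = 13

13


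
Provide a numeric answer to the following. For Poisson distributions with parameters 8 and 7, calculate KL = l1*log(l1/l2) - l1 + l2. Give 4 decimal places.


KL divergence for Poisson:
KL = l1*log(l1/l2) - l1 + l2.
l1 = 8, l2 = 7.
log(8/7) = 0.133531.
l1*log(l1/l2) = 8 * 0.133531 = 1.068251.
KL = 1.068251 - 8 + 7 = 0.0683

0.0683


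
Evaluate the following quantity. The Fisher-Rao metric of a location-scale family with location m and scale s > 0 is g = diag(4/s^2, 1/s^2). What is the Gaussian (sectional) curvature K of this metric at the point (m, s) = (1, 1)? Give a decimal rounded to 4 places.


The metric has the form g = (A dm^2 + B ds^2)/s^2 with A = 4, B = 1.
Substitute u = sqrt(A/B)*m: g = B*(du^2 + ds^2)/s^2, i.e. B times the
Poincare upper half-plane metric, which has constant Gaussian curvature -1.
Scaling a 2D metric by a constant c divides the Gaussian curvature by c,
so K = -1/B = -1/(1) = -1.0000 everywhere (the point (m, s) = (1, 1) is irrelevant:
the curvature is constant).
The requested Gaussian curvature is K = -1.0000.

-1.0000


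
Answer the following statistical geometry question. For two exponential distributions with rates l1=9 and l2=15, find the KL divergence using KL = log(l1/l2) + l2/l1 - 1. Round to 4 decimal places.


KL divergence for exponential family:
KL = log(l1/l2) + l2/l1 - 1.
log(9/15) = -0.510826.
15/9 = 1.666667.
KL = -0.510826 + 1.666667 - 1 = 0.1558

0.1558


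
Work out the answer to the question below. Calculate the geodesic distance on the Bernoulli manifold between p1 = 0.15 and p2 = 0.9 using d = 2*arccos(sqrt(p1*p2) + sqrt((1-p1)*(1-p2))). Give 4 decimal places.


Geodesic distance on Bernoulli manifold:
d(p1,p2) = 2*arccos(sqrt(p1*p2) + sqrt((1-p1)*(1-p2))).
sqrt(p1*p2) = sqrt(0.15*0.9) = 0.367423.
sqrt((1-p1)*(1-p2)) = sqrt(0.85*0.1) = 0.291548.
arg = 0.367423 + 0.291548 = 0.658971.
d = 2*arccos(0.658971) = 1.7027

1.7027


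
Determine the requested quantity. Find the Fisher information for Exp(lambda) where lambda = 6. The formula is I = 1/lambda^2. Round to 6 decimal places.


Fisher information for exponential: I(lambda) = 1/lambda^2.
lambda = 6, lambda^2 = 36.
I = 1/36 = 0.027778

0.027778


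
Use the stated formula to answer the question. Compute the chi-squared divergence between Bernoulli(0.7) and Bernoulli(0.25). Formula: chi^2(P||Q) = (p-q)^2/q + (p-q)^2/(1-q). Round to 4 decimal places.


Chi-squared divergence between Bernoulli distributions:
chi^2 = (p-q)^2/q + (p-q)^2/(1-q).
p = 0.7, q = 0.25, p-q = 0.45.
(p-q)^2 = 0.2025.
term1 = 0.2025/0.25 = 0.81.
term2 = 0.2025/0.75 = 0.27.
chi^2 = 0.81 + 0.27 = 1.0800

1.0800


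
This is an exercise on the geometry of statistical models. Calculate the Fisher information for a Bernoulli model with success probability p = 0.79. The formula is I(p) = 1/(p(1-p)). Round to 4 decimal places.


For Bernoulli(p), Fisher information is I(p) = 1/(p*(1-p)).
p = 0.79, 1-p = 0.21.
p*(1-p) = 0.1659.
I(p) = 1/0.1659 = 6.0277

6.0277


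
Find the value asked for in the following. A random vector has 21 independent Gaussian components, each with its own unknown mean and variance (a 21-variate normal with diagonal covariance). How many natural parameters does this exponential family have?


Exponential family dimension calculation:
Each univariate normal has two natural parameters (mu/sigma^2 and -1/(2 sigma^2)).
With 21 independent components, dim = 2 * 21 = 42.

42


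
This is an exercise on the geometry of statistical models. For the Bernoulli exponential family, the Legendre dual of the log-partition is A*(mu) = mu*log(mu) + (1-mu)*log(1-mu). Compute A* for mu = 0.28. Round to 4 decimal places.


Legendre transform for Bernoulli:
A*(mu) = mu*log(mu) + (1-mu)*log(1-mu).
mu = 0.28, 1-mu = 0.72.
mu*log(mu) = 0.28*log(0.28) = -0.35643.
(1-mu)*log(1-mu) = 0.72*log(0.72) = -0.236523.
A* = -0.35643 + -0.236523 = -0.5930

-0.5930


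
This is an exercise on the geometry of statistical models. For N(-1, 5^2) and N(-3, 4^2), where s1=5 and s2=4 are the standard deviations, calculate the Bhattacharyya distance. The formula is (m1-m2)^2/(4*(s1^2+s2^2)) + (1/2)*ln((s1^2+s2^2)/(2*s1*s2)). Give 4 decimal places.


Bhattacharyya distance between two Gaussians:
DB = (m1-m2)^2/(4*(s1^2+s2^2)) + (1/2)*ln((s1^2+s2^2)/(2*s1*s2)).
(m1-m2)^2 = (2)^2 = 4.
s1^2+s2^2 = 25 + 16 = 41.
term1 = 4/164 = 0.02439.
term2 = 0.5*ln(41/40.0) = 0.012346.
DB = 0.02439 + 0.012346 = 0.0367

0.0367


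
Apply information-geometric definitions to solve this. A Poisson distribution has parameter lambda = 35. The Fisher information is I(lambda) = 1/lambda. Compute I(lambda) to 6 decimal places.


Fisher information for Poisson: I(lambda) = 1/lambda.
lambda = 35.
I(lambda) = 1/35 = 0.028571

0.028571


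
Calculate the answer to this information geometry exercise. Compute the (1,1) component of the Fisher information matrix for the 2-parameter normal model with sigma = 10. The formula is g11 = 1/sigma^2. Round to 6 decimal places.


For the 2-parameter normal family, the Fisher metric has:
  g11 = 1/sigma^2, g22 = 2/sigma^2.
sigma = 10, sigma^2 = 100.
g11 = 0.010000

0.010000


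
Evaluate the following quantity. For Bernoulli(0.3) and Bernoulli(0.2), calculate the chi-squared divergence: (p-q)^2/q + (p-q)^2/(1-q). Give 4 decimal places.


Chi-squared divergence between Bernoulli distributions:
chi^2 = (p-q)^2/q + (p-q)^2/(1-q).
p = 0.3, q = 0.2, p-q = 0.1.
(p-q)^2 = 0.01.
term1 = 0.01/0.2 = 0.05.
term2 = 0.01/0.8 = 0.0125.
chi^2 = 0.05 + 0.0125 = 0.0625

0.0625


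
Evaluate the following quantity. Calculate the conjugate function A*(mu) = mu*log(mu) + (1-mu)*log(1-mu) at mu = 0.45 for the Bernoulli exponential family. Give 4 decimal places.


Legendre transform for Bernoulli:
A*(mu) = mu*log(mu) + (1-mu)*log(1-mu).
mu = 0.45, 1-mu = 0.55.
mu*log(mu) = 0.45*log(0.45) = -0.359328.
(1-mu)*log(1-mu) = 0.55*log(0.55) = -0.32881.
A* = -0.359328 + -0.32881 = -0.6881

-0.6881


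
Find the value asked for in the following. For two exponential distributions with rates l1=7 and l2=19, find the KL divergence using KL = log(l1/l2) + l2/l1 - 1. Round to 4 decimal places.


KL divergence for exponential family:
KL = log(l1/l2) + l2/l1 - 1.
log(7/19) = -0.998529.
19/7 = 2.714286.
KL = -0.998529 + 2.714286 - 1 = 0.7158

0.7158


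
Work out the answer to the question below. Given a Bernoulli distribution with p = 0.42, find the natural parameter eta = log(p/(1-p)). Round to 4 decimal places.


Natural parameter for Bernoulli: eta = log(p/(1-p)).
p = 0.42, 1-p = 0.58.
p/(1-p) = 0.724138.
eta = log(0.724138) = -0.3228

-0.3228


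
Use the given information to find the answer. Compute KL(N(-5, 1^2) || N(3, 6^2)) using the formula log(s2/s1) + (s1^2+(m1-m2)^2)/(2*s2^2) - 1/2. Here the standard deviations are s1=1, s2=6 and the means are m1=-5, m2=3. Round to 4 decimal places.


KL divergence between normal distributions:
KL = log(s2/s1) + (s1^2 + (m1-m2)^2)/(2*s2^2) - 1/2.
log(6/1) = 1.791759.
(1^2 + (-5-3)^2)/(2*6^2) = (1 + 64)/72 = 0.902778.
KL = 1.791759 + 0.902778 - 0.5 = 2.1945

2.1945


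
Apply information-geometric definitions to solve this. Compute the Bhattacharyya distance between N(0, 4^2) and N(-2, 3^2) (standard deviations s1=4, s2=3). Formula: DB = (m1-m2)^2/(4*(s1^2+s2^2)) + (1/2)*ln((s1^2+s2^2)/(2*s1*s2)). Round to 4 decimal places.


Bhattacharyya distance between two Gaussians:
DB = (m1-m2)^2/(4*(s1^2+s2^2)) + (1/2)*ln((s1^2+s2^2)/(2*s1*s2)).
(m1-m2)^2 = (2)^2 = 4.
s1^2+s2^2 = 16 + 9 = 25.
term1 = 4/100 = 0.04.
term2 = 0.5*ln(25/24.0) = 0.020411.
DB = 0.04 + 0.020411 = 0.0604

0.0604


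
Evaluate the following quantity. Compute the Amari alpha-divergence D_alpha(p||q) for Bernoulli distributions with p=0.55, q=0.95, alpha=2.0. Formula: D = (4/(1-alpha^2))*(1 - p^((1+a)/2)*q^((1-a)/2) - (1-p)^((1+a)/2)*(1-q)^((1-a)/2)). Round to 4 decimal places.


Amari alpha-divergence:
D = (4/(1-alpha^2))*(1 - p^((1+a)/2)*q^((1-a)/2) - (1-p)^((1+a)/2)*(1-q)^((1-a)/2)).
alpha = 2.0, p = 0.55, q = 0.95.
e1 = (1+alpha)/2 = 1.5, e2 = (1-alpha)/2 = -0.5.
t1 = p^e1 * q^e2 = 0.55^1.5 * 0.95^-0.5 = 0.418487.
t2 = (1-p)^e1 * (1-q)^e2 = 0.45^1.5 * 0.05^-0.5 = 1.35.
4/(1-alpha^2) = -1.333333.
D = -1.333333*(1 - 0.418487 - 1.35) = 1.0246

1.0246


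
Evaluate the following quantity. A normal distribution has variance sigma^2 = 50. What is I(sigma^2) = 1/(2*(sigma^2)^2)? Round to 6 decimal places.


Fisher information for variance: I(sigma^2) = 1/(2*sigma^4).
sigma^2 = 50, so sigma^4 = 2500.
I = 1/(2*2500) = 1/5000 = 0.000200

0.000200


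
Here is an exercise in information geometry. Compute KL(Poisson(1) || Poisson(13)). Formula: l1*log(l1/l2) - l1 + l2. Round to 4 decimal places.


KL divergence for Poisson:
KL = l1*log(l1/l2) - l1 + l2.
l1 = 1, l2 = 13.
log(1/13) = -2.564949.
l1*log(l1/l2) = 1 * -2.564949 = -2.564949.
KL = -2.564949 - 1 + 13 = 9.4351

9.4351


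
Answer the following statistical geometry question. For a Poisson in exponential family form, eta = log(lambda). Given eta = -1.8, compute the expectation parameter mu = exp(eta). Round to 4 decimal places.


Expectation parameter for Poisson exponential family:
mu = exp(eta).
eta = -1.8.
mu = exp(-1.8) = 0.1653

0.1653


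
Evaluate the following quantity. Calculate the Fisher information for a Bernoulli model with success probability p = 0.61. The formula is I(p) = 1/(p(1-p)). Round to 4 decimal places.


For Bernoulli(p), Fisher information is I(p) = 1/(p*(1-p)).
p = 0.61, 1-p = 0.39.
p*(1-p) = 0.2379.
I(p) = 1/0.2379 = 4.2034

4.2034


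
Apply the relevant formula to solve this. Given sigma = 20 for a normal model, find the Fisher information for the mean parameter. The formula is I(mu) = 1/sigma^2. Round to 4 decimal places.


The Fisher information for the mean of a normal distribution is I(mu) = 1/sigma^2.
sigma = 20, so sigma^2 = 400.
I(mu) = 1/400 = 0.0025

0.0025


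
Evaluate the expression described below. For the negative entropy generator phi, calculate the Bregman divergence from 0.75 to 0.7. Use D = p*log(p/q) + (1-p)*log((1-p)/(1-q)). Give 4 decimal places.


Bregman divergence with negative entropy generator:
D = p*log(p/q) + (1-p)*log((1-p)/(1-q)).
p = 0.75, q = 0.7.
p*log(p/q) = 0.75*log(0.75/0.7) = 0.051745.
(1-p)*log((1-p)/(1-q)) = 0.25*log(0.25/0.3) = -0.04558.
D = 0.051745 + -0.04558 = 0.0062

0.0062


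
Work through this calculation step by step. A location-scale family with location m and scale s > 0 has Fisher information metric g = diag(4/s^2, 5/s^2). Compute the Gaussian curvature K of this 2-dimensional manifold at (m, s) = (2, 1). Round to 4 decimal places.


The metric has the form g = (A dm^2 + B ds^2)/s^2 with A = 4, B = 5.
Substitute u = sqrt(A/B)*m: g = B*(du^2 + ds^2)/s^2, i.e. B times the
Poincare upper half-plane metric, which has constant Gaussian curvature -1.
Scaling a 2D metric by a constant c divides the Gaussian curvature by c,
so K = -1/B = -1/(5) = -0.2000 everywhere (the point (m, s) = (2, 1) is irrelevant:
the curvature is constant).
The requested Gaussian curvature is K = -0.2000.

-0.2000
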